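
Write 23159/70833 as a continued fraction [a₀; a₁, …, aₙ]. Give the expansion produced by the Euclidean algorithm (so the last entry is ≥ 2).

[0; 3, 17, 12, 1, 2, 17, 2]

23159 = 0·70833 + 23159
70833 = 3·23159 + 1356
23159 = 17·1356 + 107
1356 = 12·107 + 72
107 = 1·72 + 35
72 = 2·35 + 2
35 = 17·2 + 1
2 = 2·1 + 0  (stop)
So 23159/70833 = [0; 3, 17, 12, 1, 2, 17, 2].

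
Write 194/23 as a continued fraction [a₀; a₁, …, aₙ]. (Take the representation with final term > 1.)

194 = 8×23 + 10
23 = 2×10 + 3
10 = 3×3 + 1
3 = 3×1 + 0  (stop)
So 194/23 = [8; 2, 3, 3].

[8; 2, 3, 3]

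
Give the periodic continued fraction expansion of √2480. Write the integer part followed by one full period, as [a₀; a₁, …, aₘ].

a₀ = ⌊√2480⌋ = 49.
With m₀=0, d₀=1 and mₖ₊₁ = dₖaₖ − mₖ, dₖ₊₁ = (n − mₖ₊₁²)/dₖ, aₖ₊₁ = ⌊(a₀+mₖ₊₁)/dₖ₊₁⌋:
  k=1: m=49, d=79, a=1
  k=2: m=30, d=20, a=3
  k=3: m=30, d=79, a=1
  k=4: m=49, d=1, a=98
d=1 and a=2a₀=98 at k=4, so the next step gives (m, d) = (49, 79) again — its k=1 value — and the period has length 4.

[49; 1, 3, 1, 98]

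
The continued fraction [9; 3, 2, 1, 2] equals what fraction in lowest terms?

Fold from the inside: start with 2/1.
  1 + 1/2 = 3/2
  2 + 2/3 = 8/3
  3 + 3/8 = 27/8
  9 + 8/27 = 251/27

251/27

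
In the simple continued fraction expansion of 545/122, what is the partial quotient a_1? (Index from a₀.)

545 = 4·122 + 57   →  a_0 = 4
122 = 2·57 + 8   →  a_1 = 2

2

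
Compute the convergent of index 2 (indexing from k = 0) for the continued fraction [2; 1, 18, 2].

Using pₖ = aₖpₖ₋₁ + pₖ₋₂, qₖ = aₖqₖ₋₁ + qₖ₋₂ (with p₋₁=1, p₋₂=0, q₋₁=0, q₋₂=1):
  k=0: a=2, p=2, q=1
  k=1: a=1, p=3, q=1
  k=2: a=18, p=56, q=19

56/19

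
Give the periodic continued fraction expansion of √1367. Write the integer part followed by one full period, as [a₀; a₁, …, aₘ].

[36; 1, 35, 1, 72]

a₀ = ⌊√1367⌋ = 36.
With m₀=0, d₀=1 and mₖ₊₁ = dₖaₖ − mₖ, dₖ₊₁ = (n − mₖ₊₁²)/dₖ, aₖ₊₁ = ⌊(a₀+mₖ₊₁)/dₖ₊₁⌋:
  k=1: m=36, d=71, a=1
  k=2: m=35, d=2, a=35
  k=3: m=35, d=71, a=1
  k=4: m=36, d=1, a=72
d=1 and a=2a₀=72 at k=4, so the next step gives (m, d) = (36, 71) again — its k=1 value — and the period has length 4.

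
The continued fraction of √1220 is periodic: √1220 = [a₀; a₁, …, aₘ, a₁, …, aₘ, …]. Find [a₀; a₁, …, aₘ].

a₀ = ⌊√1220⌋ = 34.
With m₀=0, d₀=1 and mₖ₊₁ = dₖaₖ − mₖ, dₖ₊₁ = (n − mₖ₊₁²)/dₖ, aₖ₊₁ = ⌊(a₀+mₖ₊₁)/dₖ₊₁⌋:
  k=1: m=34, d=64, a=1
  k=2: m=30, d=5, a=12
  k=3: m=30, d=64, a=1
  k=4: m=34, d=1, a=68
d=1 and a=2a₀=68 at k=4, so the next step gives (m, d) = (34, 64) again — its k=1 value — and the period has length 4.

[34; 1, 12, 1, 68]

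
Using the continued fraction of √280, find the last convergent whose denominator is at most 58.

251/15

√280 = [16; 1, 2, 1, 2, 1, 32, …] (period length 6).
Convergents:
  p_0/q_0 = 16/1
  p_1/q_1 = 17/1
  p_2/q_2 = 50/3
  p_3/q_3 = 67/4
  p_4/q_4 = 184/11
  p_5/q_5 = 251/15
  p_6/q_6 = 8216/491
q_5 = 15 ≤ 58 < 491 = q_6, so the answer is 251/15.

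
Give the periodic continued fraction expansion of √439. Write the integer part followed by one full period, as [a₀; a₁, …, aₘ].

[20; 1, 19, 1, 40]

a₀ = ⌊√439⌋ = 20.
With m₀=0, d₀=1 and mₖ₊₁ = dₖaₖ − mₖ, dₖ₊₁ = (n − mₖ₊₁²)/dₖ, aₖ₊₁ = ⌊(a₀+mₖ₊₁)/dₖ₊₁⌋:
  k=1: m=20, d=39, a=1
  k=2: m=19, d=2, a=19
  k=3: m=19, d=39, a=1
  k=4: m=20, d=1, a=40
d=1 and a=2a₀=40 at k=4, so the next step gives (m, d) = (20, 39) again — its k=1 value — and the period has length 4.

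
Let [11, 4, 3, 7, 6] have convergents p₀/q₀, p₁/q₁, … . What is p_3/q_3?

1067/95

Using pₖ = aₖpₖ₋₁ + pₖ₋₂, qₖ = aₖqₖ₋₁ + qₖ₋₂ (with p₋₁=1, p₋₂=0, q₋₁=0, q₋₂=1):
  k=0: a=11, p=11, q=1
  k=1: a=4, p=45, q=4
  k=2: a=3, p=146, q=13
  k=3: a=7, p=1067, q=95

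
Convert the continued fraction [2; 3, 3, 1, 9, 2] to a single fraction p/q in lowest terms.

Using pₖ = aₖpₖ₋₁ + pₖ₋₂ and qₖ = aₖqₖ₋₁ + qₖ₋₂:
  k=0: a=2, p=2, q=1
  k=1: a=3, p=7, q=3
  k=2: a=3, p=23, q=10
  k=3: a=1, p=30, q=13
  k=4: a=9, p=293, q=127
  k=5: a=2, p=616, q=267

616/267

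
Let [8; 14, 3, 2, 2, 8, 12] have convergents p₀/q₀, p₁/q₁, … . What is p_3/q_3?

Using pₖ = aₖpₖ₋₁ + pₖ₋₂, qₖ = aₖqₖ₋₁ + qₖ₋₂ (with p₋₁=1, p₋₂=0, q₋₁=0, q₋₂=1):
  k=0: a=8, p=8, q=1
  k=1: a=14, p=113, q=14
  k=2: a=3, p=347, q=43
  k=3: a=2, p=807, q=100

807/100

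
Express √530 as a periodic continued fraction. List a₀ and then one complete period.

[23; 46]

a₀ = ⌊√530⌋ = 23.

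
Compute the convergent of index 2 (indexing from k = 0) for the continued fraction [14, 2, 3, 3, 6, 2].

Using pₖ = aₖpₖ₋₁ + pₖ₋₂, qₖ = aₖqₖ₋₁ + qₖ₋₂ (with p₋₁=1, p₋₂=0, q₋₁=0, q₋₂=1):
  k=0: a=14, p=14, q=1
  k=1: a=2, p=29, q=2
  k=2: a=3, p=101, q=7

101/7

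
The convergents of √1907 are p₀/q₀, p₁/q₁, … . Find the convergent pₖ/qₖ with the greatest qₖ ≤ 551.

√1907 = [43; 1, 2, 43, 2, 1, 86, …] (period length 6).
Convergents:
  p_0/q_0 = 43/1
  p_1/q_1 = 44/1
  p_2/q_2 = 131/3
  p_3/q_3 = 5677/130
  p_4/q_4 = 11485/263
  p_5/q_5 = 17162/393
  p_6/q_6 = 1487417/34061
q_5 = 393 ≤ 551 < 34061 = q_6, so the answer is 17162/393.

17162/393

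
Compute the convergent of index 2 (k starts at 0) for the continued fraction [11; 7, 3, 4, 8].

Using pₖ = aₖpₖ₋₁ + pₖ₋₂, qₖ = aₖqₖ₋₁ + qₖ₋₂ (with p₋₁=1, p₋₂=0, q₋₁=0, q₋₂=1):
  k=0: a=11, p=11, q=1
  k=1: a=7, p=78, q=7
  k=2: a=3, p=245, q=22

245/22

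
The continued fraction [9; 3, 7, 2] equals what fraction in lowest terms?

438/47

Using pₖ = aₖpₖ₋₁ + pₖ₋₂ and qₖ = aₖqₖ₋₁ + qₖ₋₂:
  k=0: a=9, p=9, q=1
  k=1: a=3, p=28, q=3
  k=2: a=7, p=205, q=22
  k=3: a=2, p=438, q=47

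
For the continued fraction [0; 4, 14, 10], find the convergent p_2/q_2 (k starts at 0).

14/57

Using pₖ = aₖpₖ₋₁ + pₖ₋₂, qₖ = aₖqₖ₋₁ + qₖ₋₂ (with p₋₁=1, p₋₂=0, q₋₁=0, q₋₂=1):
  k=0: a=0, p=0, q=1
  k=1: a=4, p=1, q=4
  k=2: a=14, p=14, q=57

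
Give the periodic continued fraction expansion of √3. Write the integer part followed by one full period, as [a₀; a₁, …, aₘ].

a₀ = ⌊√3⌋ = 1.
With m₀=0, d₀=1 and mₖ₊₁ = dₖaₖ − mₖ, dₖ₊₁ = (n − mₖ₊₁²)/dₖ, aₖ₊₁ = ⌊(a₀+mₖ₊₁)/dₖ₊₁⌋:
  k=1: m=1, d=2, a=1
  k=2: m=1, d=1, a=2
d=1 and a=2a₀=2 at k=2, so the next step gives (m, d) = (1, 2) again — its k=1 value — and the period has length 2.

[1; 1, 2]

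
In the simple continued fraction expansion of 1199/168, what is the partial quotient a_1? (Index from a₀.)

7

1199 = 7·168 + 23   →  a_0 = 7
168 = 7·23 + 7   →  a_1 = 7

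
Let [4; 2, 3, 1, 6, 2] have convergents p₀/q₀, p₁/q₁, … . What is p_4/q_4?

Using pₖ = aₖpₖ₋₁ + pₖ₋₂, qₖ = aₖqₖ₋₁ + qₖ₋₂ (with p₋₁=1, p₋₂=0, q₋₁=0, q₋₂=1):
  k=0: a=4, p=4, q=1
  k=1: a=2, p=9, q=2
  k=2: a=3, p=31, q=7
  k=3: a=1, p=40, q=9
  k=4: a=6, p=271, q=61

271/61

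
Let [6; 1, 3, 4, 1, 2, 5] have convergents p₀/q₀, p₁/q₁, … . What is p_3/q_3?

Using pₖ = aₖpₖ₋₁ + pₖ₋₂, qₖ = aₖqₖ₋₁ + qₖ₋₂ (with p₋₁=1, p₋₂=0, q₋₁=0, q₋₂=1):
  k=0: a=6, p=6, q=1
  k=1: a=1, p=7, q=1
  k=2: a=3, p=27, q=4
  k=3: a=4, p=115, q=17

115/17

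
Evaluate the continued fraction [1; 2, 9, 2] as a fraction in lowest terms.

Using pₖ = aₖpₖ₋₁ + pₖ₋₂ and qₖ = aₖqₖ₋₁ + qₖ₋₂:
  k=0: a=1, p=1, q=1
  k=1: a=2, p=3, q=2
  k=2: a=9, p=28, q=19
  k=3: a=2, p=59, q=40

59/40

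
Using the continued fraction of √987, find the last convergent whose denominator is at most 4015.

118409/3769

√987 = [31; 2, 2, 2, 62, …] (period length 4).
Convergents:
  p_0/q_0 = 31/1
  p_1/q_1 = 63/2
  p_2/q_2 = 157/5
  p_3/q_3 = 377/12
  p_4/q_4 = 23531/749
  p_5/q_5 = 47439/1510
  p_6/q_6 = 118409/3769
  p_7/q_7 = 284257/9048
q_6 = 3769 ≤ 4015 < 9048 = q_7, so the answer is 118409/3769.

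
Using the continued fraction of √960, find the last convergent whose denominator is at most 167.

1921/62

√960 = [30; 1, 60, …] (period length 2).
Convergents:
  p_0/q_0 = 30/1
  p_1/q_1 = 31/1
  p_2/q_2 = 1890/61
  p_3/q_3 = 1921/62
  p_4/q_4 = 117150/3781
q_3 = 62 ≤ 167 < 3781 = q_4, so the answer is 1921/62.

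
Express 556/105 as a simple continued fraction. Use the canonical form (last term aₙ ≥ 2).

[5; 3, 2, 1, 1, 2, 2]

556 = 5×105 + 31
105 = 3×31 + 12
31 = 2×12 + 7
12 = 1×7 + 5
7 = 1×5 + 2
5 = 2×2 + 1
2 = 2×1 + 0  (stop)
So 556/105 = [5; 3, 2, 1, 1, 2, 2].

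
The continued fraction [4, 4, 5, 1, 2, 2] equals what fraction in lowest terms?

708/167

Fold from the inside: start with 2/1.
  2 + 1/2 = 5/2
  1 + 2/5 = 7/5
  5 + 5/7 = 40/7
  4 + 7/40 = 167/40
  4 + 40/167 = 708/167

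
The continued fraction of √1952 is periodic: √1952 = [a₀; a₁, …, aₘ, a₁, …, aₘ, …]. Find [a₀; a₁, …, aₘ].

a₀ = ⌊√1952⌋ = 44.

[44; 5, 1, 1, 21, 1, 1, 5, 88]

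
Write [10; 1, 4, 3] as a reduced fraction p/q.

Using pₖ = aₖpₖ₋₁ + pₖ₋₂ and qₖ = aₖqₖ₋₁ + qₖ₋₂:
  k=0: a=10, p=10, q=1
  k=1: a=1, p=11, q=1
  k=2: a=4, p=54, q=5
  k=3: a=3, p=173, q=16

173/16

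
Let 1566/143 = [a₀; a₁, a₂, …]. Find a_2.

19

1566 = 10·143 + 136   →  a_0 = 10
143 = 1·136 + 7   →  a_1 = 1
136 = 19·7 + 3   →  a_2 = 19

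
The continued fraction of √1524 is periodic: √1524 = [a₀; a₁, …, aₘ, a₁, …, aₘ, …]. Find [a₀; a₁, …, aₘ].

[39; 26, 78]

a₀ = ⌊√1524⌋ = 39.
With m₀=0, d₀=1 and mₖ₊₁ = dₖaₖ − mₖ, dₖ₊₁ = (n − mₖ₊₁²)/dₖ, aₖ₊₁ = ⌊(a₀+mₖ₊₁)/dₖ₊₁⌋:
  k=1: m=39, d=3, a=26
  k=2: m=39, d=1, a=78
d=1 and a=2a₀=78 at k=2, so the next step gives (m, d) = (39, 3) again — its k=1 value — and the period has length 2.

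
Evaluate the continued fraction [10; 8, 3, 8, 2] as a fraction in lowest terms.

4463/441

Using pₖ = aₖpₖ₋₁ + pₖ₋₂ and qₖ = aₖqₖ₋₁ + qₖ₋₂:
  k=0: a=10, p=10, q=1
  k=1: a=8, p=81, q=8
  k=2: a=3, p=253, q=25
  k=3: a=8, p=2105, q=208
  k=4: a=2, p=4463, q=441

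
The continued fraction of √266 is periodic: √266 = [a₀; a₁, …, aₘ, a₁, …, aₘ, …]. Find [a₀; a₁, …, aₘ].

[16; 3, 4, 3, 32]

a₀ = ⌊√266⌋ = 16.
With m₀=0, d₀=1 and mₖ₊₁ = dₖaₖ − mₖ, dₖ₊₁ = (n − mₖ₊₁²)/dₖ, aₖ₊₁ = ⌊(a₀+mₖ₊₁)/dₖ₊₁⌋:
  k=1: m=16, d=10, a=3
  k=2: m=14, d=7, a=4
  k=3: m=14, d=10, a=3
  k=4: m=16, d=1, a=32
d=1 and a=2a₀=32 at k=4, so the next step gives (m, d) = (16, 10) again — its k=1 value — and the period has length 4.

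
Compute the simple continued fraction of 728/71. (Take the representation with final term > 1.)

[10; 3, 1, 17]

728 = 10*71 + 18
71 = 3*18 + 17
18 = 1*17 + 1
17 = 17*1 + 0  (stop)
So 728/71 = [10; 3, 1, 17].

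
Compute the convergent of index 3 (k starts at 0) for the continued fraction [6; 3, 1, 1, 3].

Using pₖ = aₖpₖ₋₁ + pₖ₋₂, qₖ = aₖqₖ₋₁ + qₖ₋₂ (with p₋₁=1, p₋₂=0, q₋₁=0, q₋₂=1):
  k=0: a=6, p=6, q=1
  k=1: a=3, p=19, q=3
  k=2: a=1, p=25, q=4
  k=3: a=1, p=44, q=7

44/7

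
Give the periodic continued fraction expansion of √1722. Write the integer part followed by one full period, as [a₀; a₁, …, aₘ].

[41; 2, 82]

a₀ = ⌊√1722⌋ = 41.
With m₀=0, d₀=1 and mₖ₊₁ = dₖaₖ − mₖ, dₖ₊₁ = (n − mₖ₊₁²)/dₖ, aₖ₊₁ = ⌊(a₀+mₖ₊₁)/dₖ₊₁⌋:
  k=1: m=41, d=41, a=2
  k=2: m=41, d=1, a=82
d=1 and a=2a₀=82 at k=2, so the next step gives (m, d) = (41, 41) again — its k=1 value — and the period has length 2.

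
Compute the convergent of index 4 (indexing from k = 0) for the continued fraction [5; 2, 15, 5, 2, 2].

Using pₖ = aₖpₖ₋₁ + pₖ₋₂, qₖ = aₖqₖ₋₁ + qₖ₋₂ (with p₋₁=1, p₋₂=0, q₋₁=0, q₋₂=1):
  k=0: a=5, p=5, q=1
  k=1: a=2, p=11, q=2
  k=2: a=15, p=170, q=31
  k=3: a=5, p=861, q=157
  k=4: a=2, p=1892, q=345

1892/345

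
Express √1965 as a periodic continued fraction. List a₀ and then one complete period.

[44; 3, 21, 1, 4, 1, 21, 3, 88]

a₀ = ⌊√1965⌋ = 44.
With m₀=0, d₀=1 and mₖ₊₁ = dₖaₖ − mₖ, dₖ₊₁ = (n − mₖ₊₁²)/dₖ, aₖ₊₁ = ⌊(a₀+mₖ₊₁)/dₖ₊₁⌋:
  k=1: m=44, d=29, a=3
  k=2: m=43, d=4, a=21
  k=3: m=41, d=71, a=1
  k=4: m=30, d=15, a=4
  k=5: m=30, d=71, a=1
  k=6: m=41, d=4, a=21
  k=7: m=43, d=29, a=3
  k=8: m=44, d=1, a=88
d=1 and a=2a₀=88 at k=8, so the next step gives (m, d) = (44, 29) again — its k=1 value — and the period has length 8.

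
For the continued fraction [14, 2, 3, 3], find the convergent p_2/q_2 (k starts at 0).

Using pₖ = aₖpₖ₋₁ + pₖ₋₂, qₖ = aₖqₖ₋₁ + qₖ₋₂ (with p₋₁=1, p₋₂=0, q₋₁=0, q₋₂=1):
  k=0: a=14, p=14, q=1
  k=1: a=2, p=29, q=2
  k=2: a=3, p=101, q=7

101/7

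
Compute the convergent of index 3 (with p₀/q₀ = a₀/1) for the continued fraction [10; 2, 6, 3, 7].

429/41

Using pₖ = aₖpₖ₋₁ + pₖ₋₂, qₖ = aₖqₖ₋₁ + qₖ₋₂ (with p₋₁=1, p₋₂=0, q₋₁=0, q₋₂=1):
  k=0: a=10, p=10, q=1
  k=1: a=2, p=21, q=2
  k=2: a=6, p=136, q=13
  k=3: a=3, p=429, q=41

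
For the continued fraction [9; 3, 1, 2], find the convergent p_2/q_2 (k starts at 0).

37/4

Using pₖ = aₖpₖ₋₁ + pₖ₋₂, qₖ = aₖqₖ₋₁ + qₖ₋₂ (with p₋₁=1, p₋₂=0, q₋₁=0, q₋₂=1):
  k=0: a=9, p=9, q=1
  k=1: a=3, p=28, q=3
  k=2: a=1, p=37, q=4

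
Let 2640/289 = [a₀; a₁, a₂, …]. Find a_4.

2640 = 9·289 + 39   →  a_0 = 9
289 = 7·39 + 16   →  a_1 = 7
39 = 2·16 + 7   →  a_2 = 2
16 = 2·7 + 2   →  a_3 = 2
7 = 3·2 + 1   →  a_4 = 3

3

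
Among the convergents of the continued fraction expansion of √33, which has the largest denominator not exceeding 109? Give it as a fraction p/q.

√33 = [5; 1, 2, 1, 10, …] (period length 4).
Convergents:
  p_0/q_0 = 5/1
  p_1/q_1 = 6/1
  p_2/q_2 = 17/3
  p_3/q_3 = 23/4
  p_4/q_4 = 247/43
  p_5/q_5 = 270/47
  p_6/q_6 = 787/137
q_5 = 47 ≤ 109 < 137 = q_6, so the answer is 270/47.

270/47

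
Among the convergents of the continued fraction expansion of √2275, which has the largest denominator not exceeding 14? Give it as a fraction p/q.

477/10

√2275 = [47; 1, 2, 3, 2, 1, 94, …] (period length 6).
Convergents:
  p_0/q_0 = 47/1
  p_1/q_1 = 48/1
  p_2/q_2 = 143/3
  p_3/q_3 = 477/10
  p_4/q_4 = 1097/23
q_3 = 10 ≤ 14 < 23 = q_4, so the answer is 477/10.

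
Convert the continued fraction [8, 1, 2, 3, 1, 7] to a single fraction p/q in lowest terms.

878/101

Using pₖ = aₖpₖ₋₁ + pₖ₋₂ and qₖ = aₖqₖ₋₁ + qₖ₋₂:
  k=0: a=8, p=8, q=1
  k=1: a=1, p=9, q=1
  k=2: a=2, p=26, q=3
  k=3: a=3, p=87, q=10
  k=4: a=1, p=113, q=13
  k=5: a=7, p=878, q=101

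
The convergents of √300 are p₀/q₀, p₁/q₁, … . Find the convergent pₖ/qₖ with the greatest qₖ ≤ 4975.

46367/2677

√300 = [17; 3, 8, 3, 34, …] (period length 4).
Convergents:
  p_0/q_0 = 17/1
  p_1/q_1 = 52/3
  p_2/q_2 = 433/25
  p_3/q_3 = 1351/78
  p_4/q_4 = 46367/2677
  p_5/q_5 = 140452/8109
q_4 = 2677 ≤ 4975 < 8109 = q_5, so the answer is 46367/2677.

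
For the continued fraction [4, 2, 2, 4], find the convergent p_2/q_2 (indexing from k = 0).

Using pₖ = aₖpₖ₋₁ + pₖ₋₂, qₖ = aₖqₖ₋₁ + qₖ₋₂ (with p₋₁=1, p₋₂=0, q₋₁=0, q₋₂=1):
  k=0: a=4, p=4, q=1
  k=1: a=2, p=9, q=2
  k=2: a=2, p=22, q=5

22/5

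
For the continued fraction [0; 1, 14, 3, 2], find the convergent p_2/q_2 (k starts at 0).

Using pₖ = aₖpₖ₋₁ + pₖ₋₂, qₖ = aₖqₖ₋₁ + qₖ₋₂ (with p₋₁=1, p₋₂=0, q₋₁=0, q₋₂=1):
  k=0: a=0, p=0, q=1
  k=1: a=1, p=1, q=1
  k=2: a=14, p=14, q=15

14/15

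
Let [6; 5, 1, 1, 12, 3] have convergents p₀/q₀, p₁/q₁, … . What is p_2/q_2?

37/6

Using pₖ = aₖpₖ₋₁ + pₖ₋₂, qₖ = aₖqₖ₋₁ + qₖ₋₂ (with p₋₁=1, p₋₂=0, q₋₁=0, q₋₂=1):
  k=0: a=6, p=6, q=1
  k=1: a=5, p=31, q=5
  k=2: a=1, p=37, q=6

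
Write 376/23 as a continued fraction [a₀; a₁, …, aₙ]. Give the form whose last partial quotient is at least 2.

[16; 2, 1, 7]

376 = 16×23 + 8
23 = 2×8 + 7
8 = 1×7 + 1
7 = 7×1 + 0  (stop)
So 376/23 = [16; 2, 1, 7].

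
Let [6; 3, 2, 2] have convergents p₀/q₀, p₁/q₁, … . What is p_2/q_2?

44/7

Using pₖ = aₖpₖ₋₁ + pₖ₋₂, qₖ = aₖqₖ₋₁ + qₖ₋₂ (with p₋₁=1, p₋₂=0, q₋₁=0, q₋₂=1):
  k=0: a=6, p=6, q=1
  k=1: a=3, p=19, q=3
  k=2: a=2, p=44, q=7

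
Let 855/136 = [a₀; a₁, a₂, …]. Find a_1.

855 = 6·136 + 39   →  a_0 = 6
136 = 3·39 + 19   →  a_1 = 3

3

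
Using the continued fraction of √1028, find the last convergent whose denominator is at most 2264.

√1028 = [32; 16, 64, …] (period length 2).
Convergents:
  p_0/q_0 = 32/1
  p_1/q_1 = 513/16
  p_2/q_2 = 32864/1025
  p_3/q_3 = 526337/16416
q_2 = 1025 ≤ 2264 < 16416 = q_3, so the answer is 32864/1025.

32864/1025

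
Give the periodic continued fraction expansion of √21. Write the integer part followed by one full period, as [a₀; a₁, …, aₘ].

[4; 1, 1, 2, 1, 1, 8]

a₀ = ⌊√21⌋ = 4.
With m₀=0, d₀=1 and mₖ₊₁ = dₖaₖ − mₖ, dₖ₊₁ = (n − mₖ₊₁²)/dₖ, aₖ₊₁ = ⌊(a₀+mₖ₊₁)/dₖ₊₁⌋:
  k=1: m=4, d=5, a=1
  k=2: m=1, d=4, a=1
  k=3: m=3, d=3, a=2
  k=4: m=3, d=4, a=1
  k=5: m=1, d=5, a=1
  k=6: m=4, d=1, a=8
d=1 and a=2a₀=8 at k=6, so the next step gives (m, d) = (4, 5) again — its k=1 value — and the period has length 6.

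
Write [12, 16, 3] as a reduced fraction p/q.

Using pₖ = aₖpₖ₋₁ + pₖ₋₂ and qₖ = aₖqₖ₋₁ + qₖ₋₂:
  k=0: a=12, p=12, q=1
  k=1: a=16, p=193, q=16
  k=2: a=3, p=591, q=49

591/49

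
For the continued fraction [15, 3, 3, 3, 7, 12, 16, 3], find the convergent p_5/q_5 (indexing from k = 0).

Using pₖ = aₖpₖ₋₁ + pₖ₋₂, qₖ = aₖqₖ₋₁ + qₖ₋₂ (with p₋₁=1, p₋₂=0, q₋₁=0, q₋₂=1):
  k=0: a=15, p=15, q=1
  k=1: a=3, p=46, q=3
  k=2: a=3, p=153, q=10
  k=3: a=3, p=505, q=33
  k=4: a=7, p=3688, q=241
  k=5: a=12, p=44761, q=2925

44761/2925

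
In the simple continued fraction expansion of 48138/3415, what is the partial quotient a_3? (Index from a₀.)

2

48138 = 14·3415 + 328   →  a_0 = 14
3415 = 10·328 + 135   →  a_1 = 10
328 = 2·135 + 58   →  a_2 = 2
135 = 2·58 + 19   →  a_3 = 2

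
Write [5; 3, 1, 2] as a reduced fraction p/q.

Using pₖ = aₖpₖ₋₁ + pₖ₋₂ and qₖ = aₖqₖ₋₁ + qₖ₋₂:
  k=0: a=5, p=5, q=1
  k=1: a=3, p=16, q=3
  k=2: a=1, p=21, q=4
  k=3: a=2, p=58, q=11

58/11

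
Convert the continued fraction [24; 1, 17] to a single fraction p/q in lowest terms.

Using pₖ = aₖpₖ₋₁ + pₖ₋₂ and qₖ = aₖqₖ₋₁ + qₖ₋₂:
  k=0: a=24, p=24, q=1
  k=1: a=1, p=25, q=1
  k=2: a=17, p=449, q=18

449/18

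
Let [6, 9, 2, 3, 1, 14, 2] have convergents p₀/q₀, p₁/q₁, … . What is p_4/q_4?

Using pₖ = aₖpₖ₋₁ + pₖ₋₂, qₖ = aₖqₖ₋₁ + qₖ₋₂ (with p₋₁=1, p₋₂=0, q₋₁=0, q₋₂=1):
  k=0: a=6, p=6, q=1
  k=1: a=9, p=55, q=9
  k=2: a=2, p=116, q=19
  k=3: a=3, p=403, q=66
  k=4: a=1, p=519, q=85

519/85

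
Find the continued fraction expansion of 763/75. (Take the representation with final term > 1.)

[10; 5, 1, 3, 3]

763 = 10·75 + 13
75 = 5·13 + 10
13 = 1·10 + 3
10 = 3·3 + 1
3 = 3·1 + 0  (stop)
So 763/75 = [10; 5, 1, 3, 3].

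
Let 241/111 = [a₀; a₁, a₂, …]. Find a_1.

5

241 = 2·111 + 19   →  a_0 = 2
111 = 5·19 + 16   →  a_1 = 5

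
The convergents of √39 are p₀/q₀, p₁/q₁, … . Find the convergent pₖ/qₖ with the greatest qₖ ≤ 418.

1249/200

√39 = [6; 4, 12, …] (period length 2).
Convergents:
  p_0/q_0 = 6/1
  p_1/q_1 = 25/4
  p_2/q_2 = 306/49
  p_3/q_3 = 1249/200
  p_4/q_4 = 15294/2449
q_3 = 200 ≤ 418 < 2449 = q_4, so the answer is 1249/200.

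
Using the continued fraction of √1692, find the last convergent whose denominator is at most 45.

617/15

√1692 = [41; 7, 2, 7, 82, …] (period length 4).
Convergents:
  p_0/q_0 = 41/1
  p_1/q_1 = 288/7
  p_2/q_2 = 617/15
  p_3/q_3 = 4607/112
q_2 = 15 ≤ 45 < 112 = q_3, so the answer is 617/15.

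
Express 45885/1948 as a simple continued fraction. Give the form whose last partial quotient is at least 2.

45885 = 23·1948 + 1081
1948 = 1·1081 + 867
1081 = 1·867 + 214
867 = 4·214 + 11
214 = 19·11 + 5
11 = 2·5 + 1
5 = 5·1 + 0  (stop)
So 45885/1948 = [23; 1, 1, 4, 19, 2, 5].

[23; 1, 1, 4, 19, 2, 5]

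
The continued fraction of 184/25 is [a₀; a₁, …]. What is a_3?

184 = 7·25 + 9   →  a_0 = 7
25 = 2·9 + 7   →  a_1 = 2
9 = 1·7 + 2   →  a_2 = 1
7 = 3·2 + 1   →  a_3 = 3

3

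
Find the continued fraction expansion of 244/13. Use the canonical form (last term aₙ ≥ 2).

244 = 18×13 + 10
13 = 1×10 + 3
10 = 3×3 + 1
3 = 3×1 + 0  (stop)
So 244/13 = [18; 1, 3, 3].

[18; 1, 3, 3]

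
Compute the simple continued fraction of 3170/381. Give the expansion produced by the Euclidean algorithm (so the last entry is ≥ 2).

3170 = 8·381 + 122
381 = 3·122 + 15
122 = 8·15 + 2
15 = 7·2 + 1
2 = 2·1 + 0  (stop)
So 3170/381 = [8; 3, 8, 7, 2].

[8; 3, 8, 7, 2]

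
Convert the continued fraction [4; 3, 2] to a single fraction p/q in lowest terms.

Using pₖ = aₖpₖ₋₁ + pₖ₋₂ and qₖ = aₖqₖ₋₁ + qₖ₋₂:
  k=0: a=4, p=4, q=1
  k=1: a=3, p=13, q=3
  k=2: a=2, p=30, q=7

30/7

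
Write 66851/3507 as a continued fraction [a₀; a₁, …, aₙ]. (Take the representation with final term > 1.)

[19; 16, 11, 2, 9]

66851 = 19·3507 + 218
3507 = 16·218 + 19
218 = 11·19 + 9
19 = 2·9 + 1
9 = 9·1 + 0  (stop)
So 66851/3507 = [19; 16, 11, 2, 9].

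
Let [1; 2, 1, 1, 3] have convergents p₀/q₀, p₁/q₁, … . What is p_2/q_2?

Using pₖ = aₖpₖ₋₁ + pₖ₋₂, qₖ = aₖqₖ₋₁ + qₖ₋₂ (with p₋₁=1, p₋₂=0, q₋₁=0, q₋₂=1):
  k=0: a=1, p=1, q=1
  k=1: a=2, p=3, q=2
  k=2: a=1, p=4, q=3

4/3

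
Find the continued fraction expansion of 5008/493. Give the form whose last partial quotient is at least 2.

5008 = 10×493 + 78
493 = 6×78 + 25
78 = 3×25 + 3
25 = 8×3 + 1
3 = 3×1 + 0  (stop)
So 5008/493 = [10; 6, 3, 8, 3].

[10; 6, 3, 8, 3]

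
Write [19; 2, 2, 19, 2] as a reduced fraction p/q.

Fold from the inside: start with 2/1.
  19 + 1/2 = 39/2
  2 + 2/39 = 80/39
  2 + 39/80 = 199/80
  19 + 80/199 = 3861/199

3861/199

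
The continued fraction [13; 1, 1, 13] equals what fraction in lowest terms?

365/27

Using pₖ = aₖpₖ₋₁ + pₖ₋₂ and qₖ = aₖqₖ₋₁ + qₖ₋₂:
  k=0: a=13, p=13, q=1
  k=1: a=1, p=14, q=1
  k=2: a=1, p=27, q=2
  k=3: a=13, p=365, q=27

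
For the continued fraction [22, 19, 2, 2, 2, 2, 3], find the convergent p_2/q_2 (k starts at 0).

860/39

Using pₖ = aₖpₖ₋₁ + pₖ₋₂, qₖ = aₖqₖ₋₁ + qₖ₋₂ (with p₋₁=1, p₋₂=0, q₋₁=0, q₋₂=1):
  k=0: a=22, p=22, q=1
  k=1: a=19, p=419, q=19
  k=2: a=2, p=860, q=39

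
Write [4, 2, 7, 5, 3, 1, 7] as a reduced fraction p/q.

Fold from the inside: start with 7/1.
  1 + 1/7 = 8/7
  3 + 7/8 = 31/8
  5 + 8/31 = 163/31
  7 + 31/163 = 1172/163
  2 + 163/1172 = 2507/1172
  4 + 1172/2507 = 11200/2507

11200/2507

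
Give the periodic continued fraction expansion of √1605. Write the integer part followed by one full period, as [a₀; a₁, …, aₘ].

a₀ = ⌊√1605⌋ = 40.
With m₀=0, d₀=1 and mₖ₊₁ = dₖaₖ − mₖ, dₖ₊₁ = (n − mₖ₊₁²)/dₖ, aₖ₊₁ = ⌊(a₀+mₖ₊₁)/dₖ₊₁⌋:
  k=1: m=40, d=5, a=16
  k=2: m=40, d=1, a=80
d=1 and a=2a₀=80 at k=2, so the next step gives (m, d) = (40, 5) again — its k=1 value — and the period has length 2.

[40; 16, 80]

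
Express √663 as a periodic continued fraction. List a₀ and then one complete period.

a₀ = ⌊√663⌋ = 25.
With m₀=0, d₀=1 and mₖ₊₁ = dₖaₖ − mₖ, dₖ₊₁ = (n − mₖ₊₁²)/dₖ, aₖ₊₁ = ⌊(a₀+mₖ₊₁)/dₖ₊₁⌋:
  k=1: m=25, d=38, a=1
  k=2: m=13, d=13, a=2
  k=3: m=13, d=38, a=1
  k=4: m=25, d=1, a=50
d=1 and a=2a₀=50 at k=4, so the next step gives (m, d) = (25, 38) again — its k=1 value — and the period has length 4.

[25; 1, 2, 1, 50]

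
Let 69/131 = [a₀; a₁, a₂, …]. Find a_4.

1

69 = 0·131 + 69   →  a_0 = 0
131 = 1·69 + 62   →  a_1 = 1
69 = 1·62 + 7   →  a_2 = 1
62 = 8·7 + 6   →  a_3 = 8
7 = 1·6 + 1   →  a_4 = 1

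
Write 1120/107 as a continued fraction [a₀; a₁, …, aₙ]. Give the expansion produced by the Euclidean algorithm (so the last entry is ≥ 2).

1120 = 10×107 + 50
107 = 2×50 + 7
50 = 7×7 + 1
7 = 7×1 + 0  (stop)
So 1120/107 = [10; 2, 7, 7].

[10; 2, 7, 7]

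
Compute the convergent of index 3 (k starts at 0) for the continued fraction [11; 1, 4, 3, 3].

Using pₖ = aₖpₖ₋₁ + pₖ₋₂, qₖ = aₖqₖ₋₁ + qₖ₋₂ (with p₋₁=1, p₋₂=0, q₋₁=0, q₋₂=1):
  k=0: a=11, p=11, q=1
  k=1: a=1, p=12, q=1
  k=2: a=4, p=59, q=5
  k=3: a=3, p=189, q=16

189/16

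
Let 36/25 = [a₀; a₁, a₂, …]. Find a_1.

2

36 = 1·25 + 11   →  a_0 = 1
25 = 2·11 + 3   →  a_1 = 2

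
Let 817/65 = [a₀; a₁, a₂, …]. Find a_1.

817 = 12·65 + 37   →  a_0 = 12
65 = 1·37 + 28   →  a_1 = 1

1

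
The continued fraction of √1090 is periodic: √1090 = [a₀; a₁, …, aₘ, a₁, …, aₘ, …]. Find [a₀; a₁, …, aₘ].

[33; 66]

a₀ = ⌊√1090⌋ = 33.
With m₀=0, d₀=1 and mₖ₊₁ = dₖaₖ − mₖ, dₖ₊₁ = (n − mₖ₊₁²)/dₖ, aₖ₊₁ = ⌊(a₀+mₖ₊₁)/dₖ₊₁⌋:
  k=1: m=33, d=1, a=66
d=1 and a=2a₀=66 at k=1, so the next step gives (m, d) = (33, 1) again — its k=1 value — and the period has length 1.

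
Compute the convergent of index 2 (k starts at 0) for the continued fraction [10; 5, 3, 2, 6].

Using pₖ = aₖpₖ₋₁ + pₖ₋₂, qₖ = aₖqₖ₋₁ + qₖ₋₂ (with p₋₁=1, p₋₂=0, q₋₁=0, q₋₂=1):
  k=0: a=10, p=10, q=1
  k=1: a=5, p=51, q=5
  k=2: a=3, p=163, q=16

163/16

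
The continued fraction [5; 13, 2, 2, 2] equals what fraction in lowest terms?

817/161

Using pₖ = aₖpₖ₋₁ + pₖ₋₂ and qₖ = aₖqₖ₋₁ + qₖ₋₂:
  k=0: a=5, p=5, q=1
  k=1: a=13, p=66, q=13
  k=2: a=2, p=137, q=27
  k=3: a=2, p=340, q=67
  k=4: a=2, p=817, q=161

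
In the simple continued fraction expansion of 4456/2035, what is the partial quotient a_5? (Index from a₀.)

11

4456 = 2·2035 + 386   →  a_0 = 2
2035 = 5·386 + 105   →  a_1 = 5
386 = 3·105 + 71   →  a_2 = 3
105 = 1·71 + 34   →  a_3 = 1
71 = 2·34 + 3   →  a_4 = 2
34 = 11·3 + 1   →  a_5 = 11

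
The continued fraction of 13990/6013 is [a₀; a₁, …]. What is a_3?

13990 = 2·6013 + 1964   →  a_0 = 2
6013 = 3·1964 + 121   →  a_1 = 3
1964 = 16·121 + 28   →  a_2 = 16
121 = 4·28 + 9   →  a_3 = 4

4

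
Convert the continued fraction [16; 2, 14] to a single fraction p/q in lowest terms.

Using pₖ = aₖpₖ₋₁ + pₖ₋₂ and qₖ = aₖqₖ₋₁ + qₖ₋₂:
  k=0: a=16, p=16, q=1
  k=1: a=2, p=33, q=2
  k=2: a=14, p=478, q=29

478/29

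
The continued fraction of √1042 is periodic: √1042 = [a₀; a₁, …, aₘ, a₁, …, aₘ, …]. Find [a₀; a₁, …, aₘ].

[32; 3, 1, 1, 3, 64]

a₀ = ⌊√1042⌋ = 32.
With m₀=0, d₀=1 and mₖ₊₁ = dₖaₖ − mₖ, dₖ₊₁ = (n − mₖ₊₁²)/dₖ, aₖ₊₁ = ⌊(a₀+mₖ₊₁)/dₖ₊₁⌋:
  k=1: m=32, d=18, a=3
  k=2: m=22, d=31, a=1
  k=3: m=9, d=31, a=1
  k=4: m=22, d=18, a=3
  k=5: m=32, d=1, a=64
d=1 and a=2a₀=64 at k=5, so the next step gives (m, d) = (32, 18) again — its k=1 value — and the period has length 5.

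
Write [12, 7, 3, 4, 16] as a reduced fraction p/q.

Fold from the inside: start with 16/1.
  4 + 1/16 = 65/16
  3 + 16/65 = 211/65
  7 + 65/211 = 1542/211
  12 + 211/1542 = 18715/1542

18715/1542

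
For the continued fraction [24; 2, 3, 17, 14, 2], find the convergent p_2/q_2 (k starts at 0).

171/7

Using pₖ = aₖpₖ₋₁ + pₖ₋₂, qₖ = aₖqₖ₋₁ + qₖ₋₂ (with p₋₁=1, p₋₂=0, q₋₁=0, q₋₂=1):
  k=0: a=24, p=24, q=1
  k=1: a=2, p=49, q=2
  k=2: a=3, p=171, q=7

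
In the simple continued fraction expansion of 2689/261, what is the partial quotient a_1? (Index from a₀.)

3

2689 = 10·261 + 79   →  a_0 = 10
261 = 3·79 + 24   →  a_1 = 3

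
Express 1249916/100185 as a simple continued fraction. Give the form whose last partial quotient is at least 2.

[12; 2, 9, 1, 19, 2, 14, 8]

1249916 = 12*100185 + 47696
100185 = 2*47696 + 4793
47696 = 9*4793 + 4559
4793 = 1*4559 + 234
4559 = 19*234 + 113
234 = 2*113 + 8
113 = 14*8 + 1
8 = 8*1 + 0  (stop)
So 1249916/100185 = [12; 2, 9, 1, 19, 2, 14, 8].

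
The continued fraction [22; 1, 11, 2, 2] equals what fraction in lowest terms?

Fold from the inside: start with 2/1.
  2 + 1/2 = 5/2
  11 + 2/5 = 57/5
  1 + 5/57 = 62/57
  22 + 57/62 = 1421/62

1421/62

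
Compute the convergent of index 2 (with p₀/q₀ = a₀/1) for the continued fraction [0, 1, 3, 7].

Using pₖ = aₖpₖ₋₁ + pₖ₋₂, qₖ = aₖqₖ₋₁ + qₖ₋₂ (with p₋₁=1, p₋₂=0, q₋₁=0, q₋₂=1):
  k=0: a=0, p=0, q=1
  k=1: a=1, p=1, q=1
  k=2: a=3, p=3, q=4

3/4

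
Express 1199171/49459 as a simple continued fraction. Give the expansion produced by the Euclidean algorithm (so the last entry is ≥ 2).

[24; 4, 14, 2, 19, 2, 10]

1199171 = 24*49459 + 12155
49459 = 4*12155 + 839
12155 = 14*839 + 409
839 = 2*409 + 21
409 = 19*21 + 10
21 = 2*10 + 1
10 = 10*1 + 0  (stop)
So 1199171/49459 = [24; 4, 14, 2, 19, 2, 10].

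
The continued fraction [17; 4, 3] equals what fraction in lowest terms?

Fold from the inside: start with 3/1.
  4 + 1/3 = 13/3
  17 + 3/13 = 224/13

224/13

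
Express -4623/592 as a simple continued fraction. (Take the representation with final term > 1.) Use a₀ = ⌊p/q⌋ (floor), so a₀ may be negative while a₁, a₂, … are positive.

[-8; 5, 4, 5, 2, 2]

-4623 = -8·592 + 113
592 = 5·113 + 27
113 = 4·27 + 5
27 = 5·5 + 2
5 = 2·2 + 1
2 = 2·1 + 0  (stop)
So -4623/592 = [-8; 5, 4, 5, 2, 2].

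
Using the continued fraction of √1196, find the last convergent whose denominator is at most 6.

√1196 = [34; 1, 1, 2, 1, 1, 68, …] (period length 6).
Convergents:
  p_0/q_0 = 34/1
  p_1/q_1 = 35/1
  p_2/q_2 = 69/2
  p_3/q_3 = 173/5
  p_4/q_4 = 242/7
q_3 = 5 ≤ 6 < 7 = q_4, so the answer is 173/5.

173/5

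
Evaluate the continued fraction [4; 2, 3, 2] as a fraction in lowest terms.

Using pₖ = aₖpₖ₋₁ + pₖ₋₂ and qₖ = aₖqₖ₋₁ + qₖ₋₂:
  k=0: a=4, p=4, q=1
  k=1: a=2, p=9, q=2
  k=2: a=3, p=31, q=7
  k=3: a=2, p=71, q=16

71/16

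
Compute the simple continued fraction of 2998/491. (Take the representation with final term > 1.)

2998 = 6*491 + 52
491 = 9*52 + 23
52 = 2*23 + 6
23 = 3*6 + 5
6 = 1*5 + 1
5 = 5*1 + 0  (stop)
So 2998/491 = [6; 9, 2, 3, 1, 5].

[6; 9, 2, 3, 1, 5]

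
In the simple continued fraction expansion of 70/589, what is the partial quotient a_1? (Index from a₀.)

70 = 0·589 + 70   →  a_0 = 0
589 = 8·70 + 29   →  a_1 = 8

8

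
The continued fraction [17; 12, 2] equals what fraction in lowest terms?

Fold from the inside: start with 2/1.
  12 + 1/2 = 25/2
  17 + 2/25 = 427/25

427/25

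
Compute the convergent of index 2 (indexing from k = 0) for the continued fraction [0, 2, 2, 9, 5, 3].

Using pₖ = aₖpₖ₋₁ + pₖ₋₂, qₖ = aₖqₖ₋₁ + qₖ₋₂ (with p₋₁=1, p₋₂=0, q₋₁=0, q₋₂=1):
  k=0: a=0, p=0, q=1
  k=1: a=2, p=1, q=2
  k=2: a=2, p=2, q=5

2/5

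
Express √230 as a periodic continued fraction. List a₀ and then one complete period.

a₀ = ⌊√230⌋ = 15.

[15; 6, 30]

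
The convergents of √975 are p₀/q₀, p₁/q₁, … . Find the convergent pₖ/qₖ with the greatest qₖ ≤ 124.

1249/40

√975 = [31; 4, 2, 4, 62, …] (period length 4).
Convergents:
  p_0/q_0 = 31/1
  p_1/q_1 = 125/4
  p_2/q_2 = 281/9
  p_3/q_3 = 1249/40
  p_4/q_4 = 77719/2489
q_3 = 40 ≤ 124 < 2489 = q_4, so the answer is 1249/40.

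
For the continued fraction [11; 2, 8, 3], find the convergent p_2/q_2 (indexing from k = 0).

Using pₖ = aₖpₖ₋₁ + pₖ₋₂, qₖ = aₖqₖ₋₁ + qₖ₋₂ (with p₋₁=1, p₋₂=0, q₋₁=0, q₋₂=1):
  k=0: a=11, p=11, q=1
  k=1: a=2, p=23, q=2
  k=2: a=8, p=195, q=17

195/17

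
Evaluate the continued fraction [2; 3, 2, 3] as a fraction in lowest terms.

Fold from the inside: start with 3/1.
  2 + 1/3 = 7/3
  3 + 3/7 = 24/7
  2 + 7/24 = 55/24

55/24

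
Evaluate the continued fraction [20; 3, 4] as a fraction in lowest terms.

264/13

Using pₖ = aₖpₖ₋₁ + pₖ₋₂ and qₖ = aₖqₖ₋₁ + qₖ₋₂:
  k=0: a=20, p=20, q=1
  k=1: a=3, p=61, q=3
  k=2: a=4, p=264, q=13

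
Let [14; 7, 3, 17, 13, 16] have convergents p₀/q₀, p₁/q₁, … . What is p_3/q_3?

Using pₖ = aₖpₖ₋₁ + pₖ₋₂, qₖ = aₖqₖ₋₁ + qₖ₋₂ (with p₋₁=1, p₋₂=0, q₋₁=0, q₋₂=1):
  k=0: a=14, p=14, q=1
  k=1: a=7, p=99, q=7
  k=2: a=3, p=311, q=22
  k=3: a=17, p=5386, q=381

5386/381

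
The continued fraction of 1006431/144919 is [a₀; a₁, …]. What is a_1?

1

1006431 = 6·144919 + 136917   →  a_0 = 6
144919 = 1·136917 + 8002   →  a_1 = 1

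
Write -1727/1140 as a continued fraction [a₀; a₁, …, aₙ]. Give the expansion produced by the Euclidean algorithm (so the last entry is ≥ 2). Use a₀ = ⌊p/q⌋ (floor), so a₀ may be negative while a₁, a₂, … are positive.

[-2; 2, 16, 3, 1, 3, 2]

-1727 = -2×1140 + 553
1140 = 2×553 + 34
553 = 16×34 + 9
34 = 3×9 + 7
9 = 1×7 + 2
7 = 3×2 + 1
2 = 2×1 + 0  (stop)
So -1727/1140 = [-2; 2, 16, 3, 1, 3, 2].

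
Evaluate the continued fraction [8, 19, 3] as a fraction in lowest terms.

467/58

Using pₖ = aₖpₖ₋₁ + pₖ₋₂ and qₖ = aₖqₖ₋₁ + qₖ₋₂:
  k=0: a=8, p=8, q=1
  k=1: a=19, p=153, q=19
  k=2: a=3, p=467, q=58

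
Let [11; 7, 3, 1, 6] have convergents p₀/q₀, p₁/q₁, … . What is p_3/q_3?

323/29

Using pₖ = aₖpₖ₋₁ + pₖ₋₂, qₖ = aₖqₖ₋₁ + qₖ₋₂ (with p₋₁=1, p₋₂=0, q₋₁=0, q₋₂=1):
  k=0: a=11, p=11, q=1
  k=1: a=7, p=78, q=7
  k=2: a=3, p=245, q=22
  k=3: a=1, p=323, q=29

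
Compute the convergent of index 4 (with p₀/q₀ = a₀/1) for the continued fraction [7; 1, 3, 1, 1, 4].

Using pₖ = aₖpₖ₋₁ + pₖ₋₂, qₖ = aₖqₖ₋₁ + qₖ₋₂ (with p₋₁=1, p₋₂=0, q₋₁=0, q₋₂=1):
  k=0: a=7, p=7, q=1
  k=1: a=1, p=8, q=1
  k=2: a=3, p=31, q=4
  k=3: a=1, p=39, q=5
  k=4: a=1, p=70, q=9

70/9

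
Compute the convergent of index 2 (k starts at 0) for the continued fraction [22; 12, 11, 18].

2937/133

Using pₖ = aₖpₖ₋₁ + pₖ₋₂, qₖ = aₖqₖ₋₁ + qₖ₋₂ (with p₋₁=1, p₋₂=0, q₋₁=0, q₋₂=1):
  k=0: a=22, p=22, q=1
  k=1: a=12, p=265, q=12
  k=2: a=11, p=2937, q=133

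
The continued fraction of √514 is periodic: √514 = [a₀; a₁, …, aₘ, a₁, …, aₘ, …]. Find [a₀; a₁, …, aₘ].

[22; 1, 2, 22, 2, 1, 44]

a₀ = ⌊√514⌋ = 22.
With m₀=0, d₀=1 and mₖ₊₁ = dₖaₖ − mₖ, dₖ₊₁ = (n − mₖ₊₁²)/dₖ, aₖ₊₁ = ⌊(a₀+mₖ₊₁)/dₖ₊₁⌋:
  k=1: m=22, d=30, a=1
  k=2: m=8, d=15, a=2
  k=3: m=22, d=2, a=22
  k=4: m=22, d=15, a=2
  k=5: m=8, d=30, a=1
  k=6: m=22, d=1, a=44
d=1 and a=2a₀=44 at k=6, so the next step gives (m, d) = (22, 30) again — its k=1 value — and the period has length 6.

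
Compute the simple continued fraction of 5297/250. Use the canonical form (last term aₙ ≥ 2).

5297 = 21*250 + 47
250 = 5*47 + 15
47 = 3*15 + 2
15 = 7*2 + 1
2 = 2*1 + 0  (stop)
So 5297/250 = [21; 5, 3, 7, 2].

[21; 5, 3, 7, 2]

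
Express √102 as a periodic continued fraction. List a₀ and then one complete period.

a₀ = ⌊√102⌋ = 10.

[10; 10, 20]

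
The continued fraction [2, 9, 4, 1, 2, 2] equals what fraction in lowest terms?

641/304

Using pₖ = aₖpₖ₋₁ + pₖ₋₂ and qₖ = aₖqₖ₋₁ + qₖ₋₂:
  k=0: a=2, p=2, q=1
  k=1: a=9, p=19, q=9
  k=2: a=4, p=78, q=37
  k=3: a=1, p=97, q=46
  k=4: a=2, p=272, q=129
  k=5: a=2, p=641, q=304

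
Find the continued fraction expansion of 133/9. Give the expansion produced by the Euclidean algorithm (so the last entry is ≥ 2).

133 = 14·9 + 7
9 = 1·7 + 2
7 = 3·2 + 1
2 = 2·1 + 0  (stop)
So 133/9 = [14; 1, 3, 2].

[14; 1, 3, 2]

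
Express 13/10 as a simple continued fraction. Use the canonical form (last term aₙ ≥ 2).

[1; 3, 3]

13 = 1×10 + 3
10 = 3×3 + 1
3 = 3×1 + 0  (stop)
So 13/10 = [1; 3, 3].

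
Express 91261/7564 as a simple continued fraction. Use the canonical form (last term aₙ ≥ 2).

[12; 15, 2, 1, 11, 14]

91261 = 12·7564 + 493
7564 = 15·493 + 169
493 = 2·169 + 155
169 = 1·155 + 14
155 = 11·14 + 1
14 = 14·1 + 0  (stop)
So 91261/7564 = [12; 15, 2, 1, 11, 14].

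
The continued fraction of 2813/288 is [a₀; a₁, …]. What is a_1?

2813 = 9·288 + 221   →  a_0 = 9
288 = 1·221 + 67   →  a_1 = 1

1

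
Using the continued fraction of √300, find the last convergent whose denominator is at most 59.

433/25

√300 = [17; 3, 8, 3, 34, …] (period length 4).
Convergents:
  p_0/q_0 = 17/1
  p_1/q_1 = 52/3
  p_2/q_2 = 433/25
  p_3/q_3 = 1351/78
q_2 = 25 ≤ 59 < 78 = q_3, so the answer is 433/25.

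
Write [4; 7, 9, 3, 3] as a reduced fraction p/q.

Using pₖ = aₖpₖ₋₁ + pₖ₋₂ and qₖ = aₖqₖ₋₁ + qₖ₋₂:
  k=0: a=4, p=4, q=1
  k=1: a=7, p=29, q=7
  k=2: a=9, p=265, q=64
  k=3: a=3, p=824, q=199
  k=4: a=3, p=2737, q=661

2737/661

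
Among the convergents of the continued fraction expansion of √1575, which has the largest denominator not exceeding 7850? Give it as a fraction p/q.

√1575 = [39; 1, 2, 5, 2, 1, 78, …] (period length 6).
Convergents:
  p_0/q_0 = 39/1
  p_1/q_1 = 40/1
  p_2/q_2 = 119/3
  p_3/q_3 = 635/16
  p_4/q_4 = 1389/35
  p_5/q_5 = 2024/51
  p_6/q_6 = 159261/4013
  p_7/q_7 = 161285/4064
  p_8/q_8 = 481831/12141
q_7 = 4064 ≤ 7850 < 12141 = q_8, so the answer is 161285/4064.

161285/4064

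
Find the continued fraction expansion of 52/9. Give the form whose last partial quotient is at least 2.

52 = 5*9 + 7
9 = 1*7 + 2
7 = 3*2 + 1
2 = 2*1 + 0  (stop)
So 52/9 = [5; 1, 3, 2].

[5; 1, 3, 2]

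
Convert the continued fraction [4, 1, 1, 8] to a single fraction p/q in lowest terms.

Fold from the inside: start with 8/1.
  1 + 1/8 = 9/8
  1 + 8/9 = 17/9
  4 + 9/17 = 77/17

77/17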